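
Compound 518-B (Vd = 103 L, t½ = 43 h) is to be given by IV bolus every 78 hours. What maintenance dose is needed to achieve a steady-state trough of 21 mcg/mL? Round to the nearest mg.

τ/t½ = 78/43 ≈ 1.814, so f = (1/2)^(78/43) ≈ 0.284410.
Cmin,ss = (D/Vd)·f/(1−f), so D = Cmin,ss·Vd·(1−f)/f.
D = 21 × 103 × (1−f)/f ≈ 21 × 103 × 2.51605 ≈ 5442.22 mg.

5442 mg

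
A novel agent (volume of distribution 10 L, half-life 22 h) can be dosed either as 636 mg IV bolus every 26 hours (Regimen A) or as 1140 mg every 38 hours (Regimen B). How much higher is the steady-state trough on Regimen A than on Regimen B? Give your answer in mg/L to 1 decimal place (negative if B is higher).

Regimen A: f = (1/2)^(26/22) ≈ 0.4408; Cmin,ss = (636/10)·f/(1−f) ≈ 50.134 mg/L.
Regimen B: f = (1/2)^(38/22) ≈ 0.3020; Cmin,ss = (1140/10)·f/(1−f) ≈ 49.324 mg/L.
Difference ≈ 50.134 − 49.324 ≈ 0.810 mg/L.

0.8 mg/L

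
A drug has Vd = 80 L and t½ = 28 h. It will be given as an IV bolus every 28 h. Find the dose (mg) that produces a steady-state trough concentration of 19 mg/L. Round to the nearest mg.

1520 mg

τ/t½ = 28/28 ≈ 1, so f = (1/2)^(28/28) ≈ 0.500000.
Cmin,ss = (D/Vd)·f/(1−f), so D = Cmin,ss·Vd·(1−f)/f.
D = 19 × 80 × (1−f)/f ≈ 19 × 80 × 1.00000 ≈ 1520.00 mg.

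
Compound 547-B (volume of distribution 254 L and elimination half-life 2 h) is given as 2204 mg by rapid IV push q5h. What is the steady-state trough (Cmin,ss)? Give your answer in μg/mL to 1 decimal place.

k = ln2/t½ = ln2/2 ≈ 0.346574 h⁻¹; fraction remaining f = e^(−kτ) = e^(−0.346574×5) ≈ 0.1768.
Accumulation ratio R = 1/(1 − f) ≈ 1/0.8232 ≈ 1.2148.
Each bolus raises the concentration by D/Vd = 2204/254 ≈ 8.677 μg/mL.
Cmax,ss = C₀/(1 − f) ≈ 8.677/0.8232 ≈ 10.541 μg/mL.
Steady-state trough Cmin,ss = Cmax,ss·f ≈ 10.541 × 0.1768 ≈ 1.864 μg/mL.

1.9 μg/mL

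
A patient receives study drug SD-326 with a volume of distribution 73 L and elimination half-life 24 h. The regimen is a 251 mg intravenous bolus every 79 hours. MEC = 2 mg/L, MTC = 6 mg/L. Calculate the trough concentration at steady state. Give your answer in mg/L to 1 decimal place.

0.4 mg/L

τ/t½ = 79/24 ≈ 3.2917, so fraction remaining f = (1/2)^(79/24) ≈ 0.1021.
At steady state, accumulation factor R = 1/(1 − e^(−kτ)) ≈ 1.1137.
Each bolus raises the concentration by D/Vd = 251/73 ≈ 3.438 mg/L.
Cmax,ss = C₀/(1 − f) ≈ 3.438/0.8979 ≈ 3.829 mg/L.
Steady-state trough Cmin,ss = Cmax,ss·f ≈ 3.829 × 0.1021 ≈ 0.391 mg/L.
Trough 0.4 mg/L vs MEC 2 mg/L: subtherapeutic.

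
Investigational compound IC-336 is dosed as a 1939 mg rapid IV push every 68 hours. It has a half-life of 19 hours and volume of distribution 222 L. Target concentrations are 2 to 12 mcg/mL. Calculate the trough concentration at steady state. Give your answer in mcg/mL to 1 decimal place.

τ/t½ = 68/19 ≈ 3.5789, so fraction remaining f = (1/2)^(68/19) ≈ 0.0837.
At steady state, accumulation factor R = 1/(1 − e^(−kτ)) ≈ 1.0913.
Single-dose peak C₀ = D/Vd = 1939/222 ≈ 8.734 mcg/mL.
Cmax,ss = C₀/(1 − f) ≈ 8.734/0.9163 ≈ 9.532 mcg/mL.
One interval later, Cmin,ss = Cmax,ss·e^(−kτ) ≈ 9.532 × 0.0837 ≈ 0.798 mcg/mL.
Trough 0.8 mcg/mL vs MEC 2 mcg/mL: subtherapeutic.

0.8 mcg/mL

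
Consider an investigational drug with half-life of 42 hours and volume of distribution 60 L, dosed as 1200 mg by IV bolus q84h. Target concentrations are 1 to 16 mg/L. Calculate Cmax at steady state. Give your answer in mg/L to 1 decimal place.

26.7 mg/L

τ = 84 h = 2 half-lives, so f = (1/2)^2 = 0.25.
At steady state, R = 1/(1 − 0.25) = 4/3.
Single-dose peak C₀ = D/Vd = 1200/60 = 20 mg/L.
Steady-state peak Cmax,ss = C₀·R = 20 × 4/3 ≈ 26.667 mg/L.
Peak 26.7 mg/L vs MTC 16 mg/L: exceeds toxic threshold.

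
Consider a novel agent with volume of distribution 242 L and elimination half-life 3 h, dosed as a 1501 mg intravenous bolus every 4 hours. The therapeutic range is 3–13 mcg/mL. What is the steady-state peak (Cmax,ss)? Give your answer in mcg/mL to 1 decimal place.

k = ln2/t½ = ln2/3 ≈ 0.231049 h⁻¹; fraction remaining f = e^(−kτ) = e^(−0.231049×4) ≈ 0.3969.
Accumulation ratio R = 1/(1 − f) ≈ 1/0.6031 ≈ 1.6581.
Each bolus raises the concentration by D/Vd = 1501/242 ≈ 6.202 mcg/mL.
Steady-state peak Cmax,ss = C₀·R ≈ 6.202 × 1.6581 ≈ 10.284 mcg/mL.
Peak 10.3 mcg/mL vs MTC 13 mcg/mL: below toxic threshold.

10.3 mcg/mL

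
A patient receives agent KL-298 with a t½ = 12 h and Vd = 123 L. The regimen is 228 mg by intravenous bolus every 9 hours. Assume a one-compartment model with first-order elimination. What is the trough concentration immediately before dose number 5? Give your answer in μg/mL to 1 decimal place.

f = (1/2)^(τ/t½) = (1/2)^(9/12) ≈ 0.5946.
C₀ = D/Vd = 228/123 ≈ 1.854 μg/mL.
Before the 5th dose, 4 doses have been given. Superposition: Cmin = C₀·(f + f² + … + f^4).
≈ 1.854 × (0.5946 + 0.3535 + 0.2102 + 0.1250) ≈ 1.854 × 1.2833 ≈ 2.379 μg/mL.

2.4 μg/mL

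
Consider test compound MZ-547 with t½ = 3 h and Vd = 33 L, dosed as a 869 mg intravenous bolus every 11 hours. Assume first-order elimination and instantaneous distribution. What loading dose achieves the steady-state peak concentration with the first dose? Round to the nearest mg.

943 mg

f = (1/2)^(11/3) ≈ 0.078745; accumulation ratio R = 1/(1−f) ≈ 1.08548.
Loading dose to hit Cmax,ss on first dose: D_load = D_maint·R ≈ 869 × 1.08548 ≈ 943.28 mg.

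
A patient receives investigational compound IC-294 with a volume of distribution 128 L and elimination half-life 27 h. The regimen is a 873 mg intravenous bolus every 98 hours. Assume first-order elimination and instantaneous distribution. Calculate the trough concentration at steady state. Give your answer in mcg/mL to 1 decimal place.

τ/t½ = 98/27 ≈ 3.6296, so fraction remaining f = (1/2)^(98/27) ≈ 0.0808.
Accumulation ratio R = 1/(1 − f) ≈ 1/0.9192 ≈ 1.0879.
Each bolus raises the concentration by D/Vd = 873/128 ≈ 6.820 mcg/mL.
Steady-state peak Cmax,ss = C₀·R ≈ 6.820 × 1.0879 ≈ 7.419 mcg/mL.
One interval later, Cmin,ss = Cmax,ss·e^(−kτ) ≈ 7.419 × 0.0808 ≈ 0.599 mcg/mL.

0.6 mcg/mL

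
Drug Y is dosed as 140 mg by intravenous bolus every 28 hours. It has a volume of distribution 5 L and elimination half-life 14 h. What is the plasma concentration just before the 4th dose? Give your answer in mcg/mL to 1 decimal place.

9.2 mcg/mL

f = (1/2)^(τ/t½) = (1/2)^(28/14) ≈ 0.2500.
C₀ = D/Vd = 140/5 ≈ 28.000 mcg/mL.
Before the 4th dose, 3 doses have been given. Superposition: Cmin = C₀·(f + f² + … + f^3).
≈ 28.000 × (0.2500 + 0.0625 + 0.0156) ≈ 28.000 × 0.3281 ≈ 9.187 mcg/mL.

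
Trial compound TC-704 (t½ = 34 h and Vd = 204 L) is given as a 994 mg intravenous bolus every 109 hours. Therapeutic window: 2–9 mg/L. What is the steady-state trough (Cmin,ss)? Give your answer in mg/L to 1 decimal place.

τ/t½ = 109/34 ≈ 3.2059, so fraction remaining f = (1/2)^(109/34) ≈ 0.1084.
Each bolus raises the concentration by D/Vd = 994/204 ≈ 4.873 mg/L.
Steady-state trough Cmin,ss = C₀·f/(1−f) ≈ 4.873 × 0.1084/0.8916 ≈ 0.592 mg/L.
Trough 0.6 mg/L vs MEC 2 mg/L: subtherapeutic.

0.6 mg/L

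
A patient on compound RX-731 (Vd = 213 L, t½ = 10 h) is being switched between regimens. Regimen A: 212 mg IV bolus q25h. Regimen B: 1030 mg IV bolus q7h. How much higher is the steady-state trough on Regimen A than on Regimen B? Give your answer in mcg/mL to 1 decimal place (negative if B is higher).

Regimen A: f = (1/2)^(25/10) ≈ 0.1768; Cmin,ss = (212/213)·f/(1−f) ≈ 0.214 mcg/mL.
Regimen B: f = (1/2)^(7/10) ≈ 0.6156; Cmin,ss = (1030/213)·f/(1−f) ≈ 7.744 mcg/mL.
Difference ≈ 0.214 − 7.744 ≈ -7.530 mcg/mL.

-7.5 mcg/mL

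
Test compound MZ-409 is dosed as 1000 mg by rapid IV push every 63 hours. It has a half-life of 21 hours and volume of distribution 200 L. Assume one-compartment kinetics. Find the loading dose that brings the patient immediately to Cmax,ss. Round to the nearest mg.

1143 mg

f = (1/2)^(63/21) ≈ 0.125000; accumulation ratio R = 1/(1−f) ≈ 1.14286.
Loading dose to hit Cmax,ss on first dose: D_load = D_maint·R ≈ 1000 × 1.14286 ≈ 1142.86 mg.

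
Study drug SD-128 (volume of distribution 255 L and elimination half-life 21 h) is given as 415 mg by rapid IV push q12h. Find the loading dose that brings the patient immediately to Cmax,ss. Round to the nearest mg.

f = (1/2)^(12/21) ≈ 0.672950; accumulation ratio R = 1/(1−f) ≈ 3.05764.
Loading dose to hit Cmax,ss on first dose: D_load = D_maint·R ≈ 415 × 3.05764 ≈ 1268.92 mg.

1269 mg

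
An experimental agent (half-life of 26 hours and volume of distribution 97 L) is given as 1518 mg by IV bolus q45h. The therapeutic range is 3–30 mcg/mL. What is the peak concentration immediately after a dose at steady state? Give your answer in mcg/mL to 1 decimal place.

τ/t½ = 45/26 ≈ 1.7308, so fraction remaining f = (1/2)^(45/26) ≈ 0.3013.
Accumulation ratio R = 1/(1 − f) ≈ 1/0.6987 ≈ 1.4312.
Each bolus raises the concentration by D/Vd = 1518/97 ≈ 15.649 mcg/mL.
Steady-state peak Cmax,ss = C₀·R ≈ 15.649 × 1.4312 ≈ 22.397 mcg/mL.
Peak 22.4 mcg/mL vs MTC 30 mcg/mL: below toxic threshold.

22.4 mcg/mL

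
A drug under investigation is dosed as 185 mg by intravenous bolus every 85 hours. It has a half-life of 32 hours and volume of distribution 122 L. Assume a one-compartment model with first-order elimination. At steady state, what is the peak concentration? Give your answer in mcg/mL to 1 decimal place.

1.8 mcg/mL

Over one 85-h interval, 85/32 ≈ 2.6562 half-lives elapse, leaving f ≈ 0.1586 of each dose.
At steady state, accumulation factor R = 1/(1 − e^(−kτ)) ≈ 1.1885.
Each bolus raises the concentration by D/Vd = 185/122 ≈ 1.516 mcg/mL.
Steady-state peak Cmax,ss = C₀·R ≈ 1.516 × 1.1885 ≈ 1.802 mcg/mL.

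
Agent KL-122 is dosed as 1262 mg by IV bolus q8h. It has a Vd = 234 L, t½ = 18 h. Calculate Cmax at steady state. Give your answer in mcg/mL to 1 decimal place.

τ/t½ = 8/18 ≈ 0.44444, so fraction remaining f = (1/2)^(8/18) ≈ 0.7349.
At steady state, accumulation factor R = 1/(1 − e^(−kτ)) ≈ 3.7722.
Each bolus raises the concentration by D/Vd = 1262/234 ≈ 5.393 mcg/mL.
Steady-state peak Cmax,ss = C₀·R ≈ 5.393 × 3.7722 ≈ 20.343 mcg/mL.

20.3 mcg/mL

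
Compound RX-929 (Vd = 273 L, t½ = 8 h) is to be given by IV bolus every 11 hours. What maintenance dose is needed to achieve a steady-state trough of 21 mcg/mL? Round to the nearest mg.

τ/t½ = 11/8 ≈ 1.375, so f = (1/2)^(11/8) ≈ 0.385553.
Cmin,ss = (D/Vd)·f/(1−f), so D = Cmin,ss·Vd·(1−f)/f.
D = 21 × 273 × (1−f)/f ≈ 21 × 273 × 1.59368 ≈ 9136.57 mg.

9137 mg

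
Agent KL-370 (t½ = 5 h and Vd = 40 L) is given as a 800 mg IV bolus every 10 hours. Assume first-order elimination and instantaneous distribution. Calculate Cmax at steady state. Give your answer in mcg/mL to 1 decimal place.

26.7 mcg/mL

The dosing interval is 2 half-lives, so f = 2^(−2) = 0.25.
Accumulation ratio R = 1/(1 − f) = 1/0.75 = 4/3.
Single-dose peak C₀ = D/Vd = 800/40 = 20 mcg/mL.
Steady-state peak Cmax,ss = C₀·R = 20 × 4/3 ≈ 26.667 mcg/mL.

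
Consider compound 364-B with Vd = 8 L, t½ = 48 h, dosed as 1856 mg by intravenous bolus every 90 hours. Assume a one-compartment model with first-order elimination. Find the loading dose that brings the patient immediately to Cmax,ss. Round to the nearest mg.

2552 mg

f = (1/2)^(90/48) ≈ 0.272627; accumulation ratio R = 1/(1−f) ≈ 1.37481.
Loading dose to hit Cmax,ss on first dose: D_load = D_maint·R ≈ 1856 × 1.37481 ≈ 2551.65 mg.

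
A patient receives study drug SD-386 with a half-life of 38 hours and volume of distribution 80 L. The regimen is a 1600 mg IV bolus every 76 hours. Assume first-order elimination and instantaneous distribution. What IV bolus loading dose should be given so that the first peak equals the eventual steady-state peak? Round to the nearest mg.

2133 mg

f = (1/2)^(76/38) ≈ 0.250000; accumulation ratio R = 1/(1−f) ≈ 1.33333.
Loading dose to hit Cmax,ss on first dose: D_load = D_maint·R ≈ 1600 × 1.33333 ≈ 2133.33 mg.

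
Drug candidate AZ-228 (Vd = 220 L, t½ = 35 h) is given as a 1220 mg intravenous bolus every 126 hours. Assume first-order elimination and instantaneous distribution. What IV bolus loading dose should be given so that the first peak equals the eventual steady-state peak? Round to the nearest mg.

f = (1/2)^(126/35) ≈ 0.082469; accumulation ratio R = 1/(1−f) ≈ 1.08988.
Loading dose to hit Cmax,ss on first dose: D_load = D_maint·R ≈ 1220 × 1.08988 ≈ 1329.65 mg.

1330 mg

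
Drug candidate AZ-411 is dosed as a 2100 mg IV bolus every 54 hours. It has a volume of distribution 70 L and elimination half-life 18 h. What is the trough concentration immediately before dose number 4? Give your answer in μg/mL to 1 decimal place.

f = (1/2)^(τ/t½) = (1/2)^(54/18) ≈ 0.1250.
C₀ = D/Vd = 2100/70 ≈ 30.000 μg/mL.
Before the 4th dose, 3 doses have been given. Superposition: Cmin = C₀·(f + f² + … + f^3).
≈ 30.000 × (0.1250 + 0.0156 + 0.0020) ≈ 30.000 × 0.1426 ≈ 4.278 μg/mL.

4.3 μg/mL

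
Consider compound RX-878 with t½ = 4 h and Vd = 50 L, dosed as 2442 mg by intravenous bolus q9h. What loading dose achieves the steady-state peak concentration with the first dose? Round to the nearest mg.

3092 mg

f = (1/2)^(9/4) ≈ 0.210224; accumulation ratio R = 1/(1−f) ≈ 1.26618.
Loading dose to hit Cmax,ss on first dose: D_load = D_maint·R ≈ 2442 × 1.26618 ≈ 3092.01 mg.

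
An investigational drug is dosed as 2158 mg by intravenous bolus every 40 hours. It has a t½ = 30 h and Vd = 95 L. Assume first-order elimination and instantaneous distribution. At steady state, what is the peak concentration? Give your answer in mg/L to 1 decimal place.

37.7 mg/L

τ/t½ = 40/30 ≈ 1.3333, so fraction remaining f = (1/2)^(40/30) ≈ 0.3969.
At steady state, accumulation factor R = 1/(1 − e^(−kτ)) ≈ 1.6581.
Each bolus raises the concentration by D/Vd = 2158/95 ≈ 22.716 mg/L.
Steady-state peak Cmax,ss = C₀·R ≈ 22.716 × 1.6581 ≈ 37.665 mg/L.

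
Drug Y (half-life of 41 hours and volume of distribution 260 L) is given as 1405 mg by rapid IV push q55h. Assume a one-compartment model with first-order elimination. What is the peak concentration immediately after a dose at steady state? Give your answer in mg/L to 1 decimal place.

τ/t½ = 55/41 ≈ 1.3415, so fraction remaining f = (1/2)^(55/41) ≈ 0.3946.
At steady state, accumulation factor R = 1/(1 − e^(−kτ)) ≈ 1.6518.
Each bolus raises the concentration by D/Vd = 1405/260 ≈ 5.404 mg/L.
Cmax,ss = C₀/(1 − f) ≈ 5.404/0.6054 ≈ 8.926 mg/L.

8.9 mg/L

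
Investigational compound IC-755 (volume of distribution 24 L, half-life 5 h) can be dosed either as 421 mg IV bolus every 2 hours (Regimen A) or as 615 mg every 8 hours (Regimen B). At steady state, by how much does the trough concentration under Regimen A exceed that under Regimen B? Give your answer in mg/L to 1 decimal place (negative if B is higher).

42.3 mg/L

Regimen A: f = (1/2)^(2/5) ≈ 0.7579; Cmin,ss = (421/24)·f/(1−f) ≈ 54.915 mg/L.
Regimen B: f = (1/2)^(8/5) ≈ 0.3299; Cmin,ss = (615/24)·f/(1−f) ≈ 12.616 mg/L.
Difference ≈ 54.915 − 12.616 ≈ 42.299 mg/L.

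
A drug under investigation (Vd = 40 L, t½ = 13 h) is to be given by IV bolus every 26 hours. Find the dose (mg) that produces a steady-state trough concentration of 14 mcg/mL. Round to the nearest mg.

τ/t½ = 26/13 ≈ 2, so f = (1/2)^(26/13) ≈ 0.250000.
Cmin,ss = (D/Vd)·f/(1−f), so D = Cmin,ss·Vd·(1−f)/f.
D = 14 × 40 × (1−f)/f ≈ 14 × 40 × 3.00000 ≈ 1680.00 mg.

1680 mg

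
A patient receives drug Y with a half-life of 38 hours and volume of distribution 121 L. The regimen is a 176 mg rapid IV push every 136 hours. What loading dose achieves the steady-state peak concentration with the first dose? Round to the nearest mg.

f = (1/2)^(136/38) ≈ 0.083682; accumulation ratio R = 1/(1−f) ≈ 1.09132.
Loading dose to hit Cmax,ss on first dose: D_load = D_maint·R ≈ 176 × 1.09132 ≈ 192.07 mg.

192 mg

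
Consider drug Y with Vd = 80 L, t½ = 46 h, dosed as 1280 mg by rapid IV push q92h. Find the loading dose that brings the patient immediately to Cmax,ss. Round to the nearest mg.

1707 mg

f = (1/2)^(92/46) ≈ 0.250000; accumulation ratio R = 1/(1−f) ≈ 1.33333.
Loading dose to hit Cmax,ss on first dose: D_load = D_maint·R ≈ 1280 × 1.33333 ≈ 1706.66 mg.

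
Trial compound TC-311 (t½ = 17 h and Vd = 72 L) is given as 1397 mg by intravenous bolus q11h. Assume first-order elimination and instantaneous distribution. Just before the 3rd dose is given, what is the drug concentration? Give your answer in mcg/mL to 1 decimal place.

f = (1/2)^(τ/t½) = (1/2)^(11/17) ≈ 0.6386.
C₀ = D/Vd = 1397/72 ≈ 19.403 mcg/mL.
Before the 3rd dose, 2 doses have been given. Superposition: Cmin = C₀·(f + f²).
≈ 19.403 × (0.6386 + 0.4078) ≈ 19.403 × 1.0464 ≈ 20.303 mcg/mL.

20.3 mcg/mL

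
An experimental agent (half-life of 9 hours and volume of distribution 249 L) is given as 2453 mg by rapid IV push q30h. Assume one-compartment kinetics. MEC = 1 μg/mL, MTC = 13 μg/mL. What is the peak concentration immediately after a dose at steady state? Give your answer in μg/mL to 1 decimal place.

10.9 μg/mL

Over one 30-h interval, 30/9 ≈ 3.3333 half-lives elapse, leaving f ≈ 0.0992 of each dose.
At steady state, accumulation factor R = 1/(1 − e^(−kτ)) ≈ 1.1101.
Single-dose peak C₀ = D/Vd = 2453/249 ≈ 9.851 μg/mL.
Steady-state peak Cmax,ss = C₀·R ≈ 9.851 × 1.1101 ≈ 10.936 μg/mL.
Peak 10.9 μg/mL vs MTC 13 μg/mL: below toxic threshold.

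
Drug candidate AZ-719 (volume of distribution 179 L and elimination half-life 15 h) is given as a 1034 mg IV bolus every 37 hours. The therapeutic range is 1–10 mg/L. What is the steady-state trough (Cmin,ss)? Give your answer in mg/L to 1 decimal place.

Over one 37-h interval, 37/15 ≈ 2.4667 half-lives elapse, leaving f ≈ 0.1809 of each dose.
Single-dose peak C₀ = D/Vd = 1034/179 ≈ 5.777 mg/L.
Steady-state trough Cmin,ss = C₀·f/(1−f) ≈ 5.777 × 0.1809/0.8191 ≈ 1.276 mg/L.
Trough 1.3 mg/L vs MEC 1 mg/L: adequate.

1.3 mg/L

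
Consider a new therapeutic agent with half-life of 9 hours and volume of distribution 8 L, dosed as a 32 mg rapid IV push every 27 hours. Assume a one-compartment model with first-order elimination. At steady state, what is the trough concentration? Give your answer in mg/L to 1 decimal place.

0.6 mg/L

τ = 27 h = 3 half-lives, so f = (1/2)^3 = 0.125.
Accumulation ratio R = 1/(1 − f) = 1/0.875 = 8/7.
Single-dose peak C₀ = D/Vd = 32/8 = 4 mg/L.
Steady-state peak Cmax,ss = C₀·R = 4 × 8/7 ≈ 4.571 mg/L.
Steady-state trough Cmin,ss = Cmax,ss·f ≈ 4.571 × 0.125 ≈ 0.571 mg/L.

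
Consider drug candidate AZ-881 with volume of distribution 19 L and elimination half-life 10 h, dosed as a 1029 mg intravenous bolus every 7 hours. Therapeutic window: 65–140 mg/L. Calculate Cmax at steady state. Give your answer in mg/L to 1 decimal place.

k = ln2/t½ = ln2/10 ≈ 0.069315 h⁻¹; fraction remaining f = e^(−kτ) = e^(−0.069315×7) ≈ 0.6156.
Accumulation ratio R = 1/(1 − f) ≈ 1/0.3844 ≈ 2.6015.
Each bolus raises the concentration by D/Vd = 1029/19 ≈ 54.158 mg/L.
Cmax,ss = C₀/(1 − f) ≈ 54.158/0.3844 ≈ 140.890 mg/L.
Peak 140.9 mg/L vs MTC 140 mg/L: exceeds toxic threshold.

140.9 mg/L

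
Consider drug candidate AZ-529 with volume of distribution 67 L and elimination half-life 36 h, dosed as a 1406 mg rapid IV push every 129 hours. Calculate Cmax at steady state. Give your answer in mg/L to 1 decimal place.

τ/t½ = 129/36 ≈ 3.5833, so fraction remaining f = (1/2)^(129/36) ≈ 0.0834.
At steady state, accumulation factor R = 1/(1 − e^(−kτ)) ≈ 1.0910.
Single-dose peak C₀ = D/Vd = 1406/67 ≈ 20.985 mg/L.
Steady-state peak Cmax,ss = C₀·R ≈ 20.985 × 1.0910 ≈ 22.895 mg/L.

22.9 mg/L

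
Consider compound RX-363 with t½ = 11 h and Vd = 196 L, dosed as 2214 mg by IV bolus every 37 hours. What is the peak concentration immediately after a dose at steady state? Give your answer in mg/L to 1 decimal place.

12.5 mg/L

k = ln2/t½ = ln2/11 ≈ 0.063013 h⁻¹; fraction remaining f = e^(−kτ) = e^(−0.063013×37) ≈ 0.0972.
At steady state, accumulation factor R = 1/(1 − e^(−kτ)) ≈ 1.1077.
Single-dose peak C₀ = D/Vd = 2214/196 ≈ 11.296 mg/L.
Steady-state peak Cmax,ss = C₀·R ≈ 11.296 × 1.1077 ≈ 12.513 mg/L.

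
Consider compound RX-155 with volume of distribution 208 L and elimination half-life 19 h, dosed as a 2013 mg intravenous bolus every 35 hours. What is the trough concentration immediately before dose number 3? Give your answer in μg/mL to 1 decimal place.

f = (1/2)^(τ/t½) = (1/2)^(35/19) ≈ 0.2789.
C₀ = D/Vd = 2013/208 ≈ 9.678 μg/mL.
Before the 3rd dose, 2 doses have been given. Superposition: Cmin = C₀·(f + f²).
≈ 9.678 × (0.2789 + 0.0778) ≈ 9.678 × 0.3567 ≈ 3.452 μg/mL.

3.5 μg/mL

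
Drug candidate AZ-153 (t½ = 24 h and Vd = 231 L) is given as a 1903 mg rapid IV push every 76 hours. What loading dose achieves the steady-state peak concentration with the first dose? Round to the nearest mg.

2141 mg

f = (1/2)^(76/24) ≈ 0.111362; accumulation ratio R = 1/(1−f) ≈ 1.12532.
Loading dose to hit Cmax,ss on first dose: D_load = D_maint·R ≈ 1903 × 1.12532 ≈ 2141.48 mg.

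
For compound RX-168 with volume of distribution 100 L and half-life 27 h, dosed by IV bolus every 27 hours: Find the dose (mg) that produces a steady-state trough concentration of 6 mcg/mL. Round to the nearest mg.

τ/t½ = 27/27 ≈ 1, so f = (1/2)^(27/27) ≈ 0.500000.
Cmin,ss = (D/Vd)·f/(1−f), so D = Cmin,ss·Vd·(1−f)/f.
D = 6 × 100 × (1−f)/f ≈ 6 × 100 × 1.00000 ≈ 600.00 mg.

600 mg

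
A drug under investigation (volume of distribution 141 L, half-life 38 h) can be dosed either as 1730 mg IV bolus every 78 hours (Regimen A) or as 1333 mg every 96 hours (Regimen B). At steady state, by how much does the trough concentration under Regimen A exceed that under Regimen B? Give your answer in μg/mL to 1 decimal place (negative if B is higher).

1.9 μg/mL

Regimen A: f = (1/2)^(78/38) ≈ 0.2410; Cmin,ss = (1730/141)·f/(1−f) ≈ 3.896 μg/mL.
Regimen B: f = (1/2)^(96/38) ≈ 0.1736; Cmin,ss = (1333/141)·f/(1−f) ≈ 1.986 μg/mL.
Difference ≈ 3.896 − 1.986 ≈ 1.910 μg/mL.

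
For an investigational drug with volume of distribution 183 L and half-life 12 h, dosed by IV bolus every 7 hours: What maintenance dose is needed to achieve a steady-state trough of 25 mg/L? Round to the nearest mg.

τ/t½ = 7/12 ≈ 0.58333, so f = (1/2)^(7/12) ≈ 0.667420.
Cmin,ss = (D/Vd)·f/(1−f), so D = Cmin,ss·Vd·(1−f)/f.
D = 25 × 183 × (1−f)/f ≈ 25 × 183 × 0.49831 ≈ 2279.77 mg.

2280 mg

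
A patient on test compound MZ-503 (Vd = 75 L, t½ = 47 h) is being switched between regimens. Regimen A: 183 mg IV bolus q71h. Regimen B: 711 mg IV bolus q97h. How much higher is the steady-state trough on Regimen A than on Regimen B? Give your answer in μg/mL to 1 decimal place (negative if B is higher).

-1.7 μg/mL

Regimen A: f = (1/2)^(71/47) ≈ 0.3510; Cmin,ss = (183/75)·f/(1−f) ≈ 1.320 μg/mL.
Regimen B: f = (1/2)^(97/47) ≈ 0.2392; Cmin,ss = (711/75)·f/(1−f) ≈ 2.981 μg/mL.
Difference ≈ 1.320 − 2.981 ≈ -1.661 μg/mL.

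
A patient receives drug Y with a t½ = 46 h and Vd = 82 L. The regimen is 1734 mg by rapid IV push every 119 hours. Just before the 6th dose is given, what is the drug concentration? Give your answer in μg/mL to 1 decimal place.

f = (1/2)^(τ/t½) = (1/2)^(119/46) ≈ 0.1664.
C₀ = D/Vd = 1734/82 ≈ 21.146 μg/mL.
Before the 6th dose, 5 doses have been given. Superposition: Cmin = C₀·(f + f² + … + f^5).
≈ 21.146 × (0.1664 + 0.0277 + 0.0046 + 0.0008 + 0.0001) ≈ 21.146 × 0.1996 ≈ 4.221 μg/mL.

4.2 μg/mL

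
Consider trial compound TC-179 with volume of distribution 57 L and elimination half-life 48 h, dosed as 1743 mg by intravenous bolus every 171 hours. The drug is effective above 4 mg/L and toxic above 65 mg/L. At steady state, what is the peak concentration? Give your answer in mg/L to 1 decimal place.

k = ln2/t½ = ln2/48 ≈ 0.014441 h⁻¹; fraction remaining f = e^(−kτ) = e^(−0.014441×171) ≈ 0.0846.
Accumulation ratio R = 1/(1 − f) ≈ 1/0.9154 ≈ 1.0924.
Single-dose peak C₀ = D/Vd = 1743/57 ≈ 30.579 mg/L.
Steady-state peak Cmax,ss = C₀·R ≈ 30.579 × 1.0924 ≈ 33.404 mg/L.
Peak 33.4 mg/L vs MTC 65 mg/L: below toxic threshold.

33.4 mg/L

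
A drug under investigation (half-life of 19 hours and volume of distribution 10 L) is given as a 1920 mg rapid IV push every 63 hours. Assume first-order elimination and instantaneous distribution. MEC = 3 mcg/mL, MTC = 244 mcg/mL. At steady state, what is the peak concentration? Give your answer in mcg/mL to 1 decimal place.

Over one 63-h interval, 63/19 ≈ 3.3158 half-lives elapse, leaving f ≈ 0.1004 of each dose.
Accumulation ratio R = 1/(1 − f) ≈ 1/0.8996 ≈ 1.1116.
Single-dose peak C₀ = D/Vd = 1920/10 ≈ 192.000 mcg/mL.
Steady-state peak Cmax,ss = C₀·R ≈ 192.000 × 1.1116 ≈ 213.427 mcg/mL.
Peak 213.4 mcg/mL vs MTC 244 mcg/mL: below toxic threshold.

213.4 mcg/mL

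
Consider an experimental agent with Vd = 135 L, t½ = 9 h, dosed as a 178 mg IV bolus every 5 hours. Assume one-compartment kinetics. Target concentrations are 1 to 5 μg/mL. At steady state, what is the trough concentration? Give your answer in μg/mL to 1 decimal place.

τ/t½ = 5/9 ≈ 0.55556, so fraction remaining f = (1/2)^(5/9) ≈ 0.6804.
Single-dose peak C₀ = D/Vd = 178/135 ≈ 1.319 μg/mL.
Steady-state trough Cmin,ss = C₀·f/(1−f) ≈ 1.319 × 0.6804/0.3196 ≈ 2.808 μg/mL.
Trough 2.8 μg/mL vs MEC 1 μg/mL: adequate.

2.8 μg/mL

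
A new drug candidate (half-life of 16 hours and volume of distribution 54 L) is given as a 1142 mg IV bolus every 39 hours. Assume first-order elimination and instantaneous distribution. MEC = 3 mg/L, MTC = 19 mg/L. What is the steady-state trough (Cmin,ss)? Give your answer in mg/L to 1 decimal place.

4.8 mg/L

Over one 39-h interval, 39/16 ≈ 2.4375 half-lives elapse, leaving f ≈ 0.1846 of each dose.
Accumulation ratio R = 1/(1 − f) ≈ 1/0.8154 ≈ 1.2264.
Single-dose peak C₀ = D/Vd = 1142/54 ≈ 21.148 mg/L.
Cmax,ss = C₀/(1 − f) ≈ 21.148/0.8154 ≈ 25.936 mg/L.
One interval later, Cmin,ss = Cmax,ss·e^(−kτ) ≈ 25.936 × 0.1846 ≈ 4.788 mg/L.
Trough 4.8 mg/L vs MEC 3 mg/L: adequate.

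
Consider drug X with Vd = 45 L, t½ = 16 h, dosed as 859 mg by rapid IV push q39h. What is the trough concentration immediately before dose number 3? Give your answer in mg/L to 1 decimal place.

f = (1/2)^(τ/t½) = (1/2)^(39/16) ≈ 0.1846.
C₀ = D/Vd = 859/45 ≈ 19.089 mg/L.
Before the 3rd dose, 2 doses have been given. Superposition: Cmin = C₀·(f + f²).
≈ 19.089 × (0.1846 + 0.0341) ≈ 19.089 × 0.2187 ≈ 4.175 mg/L.

4.2 mg/L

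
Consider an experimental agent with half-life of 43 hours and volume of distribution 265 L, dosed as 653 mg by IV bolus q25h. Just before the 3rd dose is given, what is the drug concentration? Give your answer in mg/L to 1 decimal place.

2.7 mg/L

f = (1/2)^(τ/t½) = (1/2)^(25/43) ≈ 0.6683.
C₀ = D/Vd = 653/265 ≈ 2.464 mg/L.
Before the 3rd dose, 2 doses have been given. Superposition: Cmin = C₀·(f + f²).
≈ 2.464 × (0.6683 + 0.4466) ≈ 2.464 × 1.1149 ≈ 2.747 mg/L.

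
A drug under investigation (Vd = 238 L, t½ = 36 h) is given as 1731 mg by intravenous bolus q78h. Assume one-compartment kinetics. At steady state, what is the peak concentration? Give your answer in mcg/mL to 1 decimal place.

k = ln2/t½ = ln2/36 ≈ 0.019254 h⁻¹; fraction remaining f = e^(−kτ) = e^(−0.019254×78) ≈ 0.2227.
At steady state, accumulation factor R = 1/(1 − e^(−kτ)) ≈ 1.2865.
Single-dose peak C₀ = D/Vd = 1731/238 ≈ 7.273 mcg/mL.
Steady-state peak Cmax,ss = C₀·R ≈ 7.273 × 1.2865 ≈ 9.357 mcg/mL.

9.4 mcg/mL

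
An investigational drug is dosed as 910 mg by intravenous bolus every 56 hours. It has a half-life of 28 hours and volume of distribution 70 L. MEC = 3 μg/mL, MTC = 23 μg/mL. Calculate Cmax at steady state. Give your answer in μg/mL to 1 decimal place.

The dosing interval is 2 half-lives, so f = 2^(−2) = 0.25.
Accumulation ratio R = 1/(1 − f) = 1/0.75 = 4/3.
Single-dose peak C₀ = D/Vd = 910/70 = 13 μg/mL.
Steady-state peak Cmax,ss = C₀·R = 13 × 4/3 ≈ 17.333 μg/mL.
Peak 17.3 μg/mL vs MTC 23 μg/mL: below toxic threshold.

17.3 μg/mL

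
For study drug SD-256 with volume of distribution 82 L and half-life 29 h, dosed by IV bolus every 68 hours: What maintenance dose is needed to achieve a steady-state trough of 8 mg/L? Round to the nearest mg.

τ/t½ = 68/29 ≈ 2.3448, so f = (1/2)^(68/29) ≈ 0.196851.
Cmin,ss = (D/Vd)·f/(1−f), so D = Cmin,ss·Vd·(1−f)/f.
D = 8 × 82 × (1−f)/f ≈ 8 × 82 × 4.07998 ≈ 2676.47 mg.

2676 mg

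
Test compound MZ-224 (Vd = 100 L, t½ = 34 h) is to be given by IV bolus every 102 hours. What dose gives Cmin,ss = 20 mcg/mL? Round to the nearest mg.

τ/t½ = 102/34 ≈ 3, so f = (1/2)^(102/34) ≈ 0.125000.
Cmin,ss = (D/Vd)·f/(1−f), so D = Cmin,ss·Vd·(1−f)/f.
D = 20 × 100 × (1−f)/f ≈ 20 × 100 × 7.00000 ≈ 14000.00 mg.

14000 mg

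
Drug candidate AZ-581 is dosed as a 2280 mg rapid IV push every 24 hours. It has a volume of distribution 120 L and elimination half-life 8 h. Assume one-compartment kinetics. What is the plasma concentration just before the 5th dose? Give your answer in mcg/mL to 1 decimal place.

f = (1/2)^(τ/t½) = (1/2)^(24/8) ≈ 0.1250.
C₀ = D/Vd = 2280/120 ≈ 19.000 mcg/mL.
Before the 5th dose, 4 doses have been given. Superposition: Cmin = C₀·(f + f² + … + f^4).
≈ 19.000 × (0.1250 + 0.0156 + 0.0020 + 0.0002) ≈ 19.000 × 0.1428 ≈ 2.713 mcg/mL.

2.7 mcg/mL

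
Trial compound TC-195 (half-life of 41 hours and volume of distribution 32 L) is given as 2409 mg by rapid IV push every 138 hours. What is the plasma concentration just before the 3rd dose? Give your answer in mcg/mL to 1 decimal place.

8.0 mcg/mL

f = (1/2)^(τ/t½) = (1/2)^(138/41) ≈ 0.0970.
C₀ = D/Vd = 2409/32 ≈ 75.281 mcg/mL.
Before the 3rd dose, 2 doses have been given. Superposition: Cmin = C₀·(f + f²).
≈ 75.281 × (0.0970 + 0.0094) ≈ 75.281 × 0.1064 ≈ 8.010 mcg/mL.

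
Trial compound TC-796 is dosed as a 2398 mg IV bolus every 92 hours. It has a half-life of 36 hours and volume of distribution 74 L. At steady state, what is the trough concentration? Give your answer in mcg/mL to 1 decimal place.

6.6 mcg/mL

τ/t½ = 92/36 ≈ 2.5556, so fraction remaining f = (1/2)^(92/36) ≈ 0.1701.
Each bolus raises the concentration by D/Vd = 2398/74 ≈ 32.405 mcg/mL.
Steady-state trough Cmin,ss = C₀·f/(1−f) ≈ 32.405 × 0.1701/0.8299 ≈ 6.642 mcg/mL.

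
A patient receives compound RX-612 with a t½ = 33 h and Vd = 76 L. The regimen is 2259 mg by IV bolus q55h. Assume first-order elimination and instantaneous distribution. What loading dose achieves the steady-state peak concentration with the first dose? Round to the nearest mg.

3298 mg

f = (1/2)^(55/33) ≈ 0.314980; accumulation ratio R = 1/(1−f) ≈ 1.45981.
Loading dose to hit Cmax,ss on first dose: D_load = D_maint·R ≈ 2259 × 1.45981 ≈ 3297.71 mg.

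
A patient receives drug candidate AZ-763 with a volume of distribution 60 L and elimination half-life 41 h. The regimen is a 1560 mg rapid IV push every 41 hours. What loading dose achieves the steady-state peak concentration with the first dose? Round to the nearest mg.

3120 mg

f = (1/2)^(41/41) ≈ 0.500000; accumulation ratio R = 1/(1−f) ≈ 2.00000.
Loading dose to hit Cmax,ss on first dose: D_load = D_maint·R ≈ 1560 × 2.00000 ≈ 3120.00 mg.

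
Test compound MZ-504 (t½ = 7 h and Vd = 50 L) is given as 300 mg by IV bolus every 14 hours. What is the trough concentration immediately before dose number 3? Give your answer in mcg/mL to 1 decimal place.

f = (1/2)^(τ/t½) = (1/2)^(14/7) ≈ 0.2500.
C₀ = D/Vd = 300/50 ≈ 6.000 mcg/mL.
Before the 3rd dose, 2 doses have been given. Superposition: Cmin = C₀·(f + f²).
≈ 6.000 × (0.2500 + 0.0625) ≈ 6.000 × 0.3125 ≈ 1.875 mcg/mL.

1.9 mcg/mL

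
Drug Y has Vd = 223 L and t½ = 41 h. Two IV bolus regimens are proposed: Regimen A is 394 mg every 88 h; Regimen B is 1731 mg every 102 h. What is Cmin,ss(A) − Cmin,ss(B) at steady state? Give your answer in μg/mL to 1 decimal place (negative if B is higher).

-1.2 μg/mL

Regimen A: f = (1/2)^(88/41) ≈ 0.2259; Cmin,ss = (394/223)·f/(1−f) ≈ 0.516 μg/mL.
Regimen B: f = (1/2)^(102/41) ≈ 0.1783; Cmin,ss = (1731/223)·f/(1−f) ≈ 1.684 μg/mL.
Difference ≈ 0.516 − 1.684 ≈ -1.168 μg/mL.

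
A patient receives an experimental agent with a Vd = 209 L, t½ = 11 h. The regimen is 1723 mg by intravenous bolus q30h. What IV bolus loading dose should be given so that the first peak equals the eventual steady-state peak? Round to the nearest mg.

f = (1/2)^(30/11) ≈ 0.151011; accumulation ratio R = 1/(1−f) ≈ 1.17787.
Loading dose to hit Cmax,ss on first dose: D_load = D_maint·R ≈ 1723 × 1.17787 ≈ 2029.47 mg.

2029 mg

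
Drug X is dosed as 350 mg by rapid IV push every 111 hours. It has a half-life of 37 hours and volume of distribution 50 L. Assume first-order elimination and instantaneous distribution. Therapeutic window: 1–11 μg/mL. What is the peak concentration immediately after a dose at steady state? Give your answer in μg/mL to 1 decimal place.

8.0 μg/mL

The dosing interval is 3 half-lives, so f = 2^(−3) = 0.125.
At steady state, R = 1/(1 − 0.125) = 8/7.
Single-dose peak C₀ = D/Vd = 350/50 = 7 μg/mL.
Steady-state peak Cmax,ss = C₀·R = 7 × 8/7 ≈ 8.000 μg/mL.
Peak 8.0 μg/mL vs MTC 11 μg/mL: below toxic threshold.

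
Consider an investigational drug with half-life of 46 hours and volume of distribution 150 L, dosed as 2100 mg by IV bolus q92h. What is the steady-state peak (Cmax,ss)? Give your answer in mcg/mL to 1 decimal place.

The dosing interval is 2 half-lives, so f = 2^(−2) = 0.25.
Accumulation ratio R = 1/(1 − f) = 1/0.75 = 4/3.
Single-dose peak C₀ = D/Vd = 2100/150 = 14 mcg/mL.
Steady-state peak Cmax,ss = C₀·R = 14 × 4/3 ≈ 18.667 mcg/mL.

18.7 mcg/mL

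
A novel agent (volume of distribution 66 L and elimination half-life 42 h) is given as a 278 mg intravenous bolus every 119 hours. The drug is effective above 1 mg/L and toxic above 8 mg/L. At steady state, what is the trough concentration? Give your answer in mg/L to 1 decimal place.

Over one 119-h interval, 119/42 ≈ 2.8333 half-lives elapse, leaving f ≈ 0.1403 of each dose.
At steady state, accumulation factor R = 1/(1 − e^(−kτ)) ≈ 1.1632.
Single-dose peak C₀ = D/Vd = 278/66 ≈ 4.212 mg/L.
Steady-state peak Cmax,ss = C₀·R ≈ 4.212 × 1.1632 ≈ 4.899 mg/L.
Steady-state trough Cmin,ss = Cmax,ss·f ≈ 4.899 × 0.1403 ≈ 0.687 mg/L.
Trough 0.7 mg/L vs MEC 1 mg/L: subtherapeutic.

0.7 mg/L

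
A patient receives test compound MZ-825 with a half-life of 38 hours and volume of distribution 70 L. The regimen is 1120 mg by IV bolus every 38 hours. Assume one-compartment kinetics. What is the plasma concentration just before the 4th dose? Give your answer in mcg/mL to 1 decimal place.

f = (1/2)^(τ/t½) = (1/2)^(38/38) ≈ 0.5000.
C₀ = D/Vd = 1120/70 ≈ 16.000 mcg/mL.
Before the 4th dose, 3 doses have been given. Superposition: Cmin = C₀·(f + f² + … + f^3).
≈ 16.000 × (0.5000 + 0.2500 + 0.1250) ≈ 16.000 × 0.8750 ≈ 14.000 mcg/mL.

14.0 mcg/mL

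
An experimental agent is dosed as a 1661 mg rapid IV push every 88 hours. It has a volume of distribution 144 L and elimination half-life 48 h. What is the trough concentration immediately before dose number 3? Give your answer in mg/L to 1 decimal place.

4.1 mg/L

f = (1/2)^(τ/t½) = (1/2)^(88/48) ≈ 0.2806.
C₀ = D/Vd = 1661/144 ≈ 11.535 mg/L.
Before the 3rd dose, 2 doses have been given. Superposition: Cmin = C₀·(f + f²).
≈ 11.535 × (0.2806 + 0.0787) ≈ 11.535 × 0.3593 ≈ 4.145 mg/L.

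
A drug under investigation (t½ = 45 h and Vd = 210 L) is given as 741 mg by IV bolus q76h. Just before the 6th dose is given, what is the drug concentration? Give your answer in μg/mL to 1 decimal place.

1.6 μg/mL

f = (1/2)^(τ/t½) = (1/2)^(76/45) ≈ 0.3102.
C₀ = D/Vd = 741/210 ≈ 3.529 μg/mL.
Before the 6th dose, 5 doses have been given. Superposition: Cmin = C₀·(f + f² + … + f^5).
≈ 3.529 × (0.3102 + 0.0962 + 0.0298 + 0.0093 + 0.0029) ≈ 3.529 × 0.4484 ≈ 1.582 μg/mL.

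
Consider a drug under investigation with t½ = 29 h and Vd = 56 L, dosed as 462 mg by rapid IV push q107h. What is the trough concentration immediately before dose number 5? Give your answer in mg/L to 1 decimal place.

0.7 mg/L

f = (1/2)^(τ/t½) = (1/2)^(107/29) ≈ 0.0775.
C₀ = D/Vd = 462/56 ≈ 8.250 mg/L.
Before the 5th dose, 4 doses have been given. Superposition: Cmin = C₀·(f + f² + … + f^4).
≈ 8.250 × (0.0775 + 0.0060 + 0.0005 + 0.0000) ≈ 8.250 × 0.0840 ≈ 0.693 mg/L.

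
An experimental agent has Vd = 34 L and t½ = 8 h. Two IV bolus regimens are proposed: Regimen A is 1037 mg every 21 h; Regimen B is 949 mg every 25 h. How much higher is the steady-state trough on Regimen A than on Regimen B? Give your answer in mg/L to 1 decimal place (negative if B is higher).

Regimen A: f = (1/2)^(21/8) ≈ 0.1621; Cmin,ss = (1037/34)·f/(1−f) ≈ 5.901 mg/L.
Regimen B: f = (1/2)^(25/8) ≈ 0.1146; Cmin,ss = (949/34)·f/(1−f) ≈ 3.613 mg/L.
Difference ≈ 5.901 − 3.613 ≈ 2.288 mg/L.

2.3 mg/L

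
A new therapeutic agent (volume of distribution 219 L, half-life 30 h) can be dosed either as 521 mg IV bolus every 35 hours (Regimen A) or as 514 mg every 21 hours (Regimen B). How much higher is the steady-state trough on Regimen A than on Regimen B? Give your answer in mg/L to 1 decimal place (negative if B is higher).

-1.8 mg/L

Regimen A: f = (1/2)^(35/30) ≈ 0.4454; Cmin,ss = (521/219)·f/(1−f) ≈ 1.911 mg/L.
Regimen B: f = (1/2)^(21/30) ≈ 0.6156; Cmin,ss = (514/219)·f/(1−f) ≈ 3.759 mg/L.
Difference ≈ 1.911 − 3.759 ≈ -1.848 mg/L.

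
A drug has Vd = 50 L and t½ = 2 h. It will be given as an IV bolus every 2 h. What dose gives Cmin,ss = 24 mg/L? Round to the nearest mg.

τ/t½ = 2/2 ≈ 1, so f = (1/2)^(2/2) ≈ 0.500000.
Cmin,ss = (D/Vd)·f/(1−f), so D = Cmin,ss·Vd·(1−f)/f.
D = 24 × 50 × (1−f)/f ≈ 24 × 50 × 1.00000 ≈ 1200.00 mg.

1200 mg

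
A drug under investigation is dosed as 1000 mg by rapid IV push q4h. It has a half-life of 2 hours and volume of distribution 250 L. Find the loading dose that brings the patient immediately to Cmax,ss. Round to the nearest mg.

f = (1/2)^(4/2) ≈ 0.250000; accumulation ratio R = 1/(1−f) ≈ 1.33333.
Loading dose to hit Cmax,ss on first dose: D_load = D_maint·R ≈ 1000 × 1.33333 ≈ 1333.33 mg.

1333 mg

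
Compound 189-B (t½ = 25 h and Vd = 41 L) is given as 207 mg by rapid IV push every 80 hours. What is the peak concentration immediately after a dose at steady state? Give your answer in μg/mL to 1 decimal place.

5.7 μg/mL

Over one 80-h interval, 80/25 ≈ 3.2 half-lives elapse, leaving f ≈ 0.1088 of each dose.
Accumulation ratio R = 1/(1 − f) ≈ 1/0.8912 ≈ 1.1221.
Single-dose peak C₀ = D/Vd = 207/41 ≈ 5.049 μg/mL.
Cmax,ss = C₀/(1 − f) ≈ 5.049/0.8912 ≈ 5.665 μg/mL.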